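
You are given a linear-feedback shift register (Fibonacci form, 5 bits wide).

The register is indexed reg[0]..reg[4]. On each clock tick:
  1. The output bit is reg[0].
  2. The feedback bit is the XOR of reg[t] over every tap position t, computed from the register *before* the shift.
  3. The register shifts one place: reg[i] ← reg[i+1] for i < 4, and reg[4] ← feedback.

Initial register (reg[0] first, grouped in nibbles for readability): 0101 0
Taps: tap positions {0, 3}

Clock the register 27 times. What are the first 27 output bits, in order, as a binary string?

k : reg_k → out_k, fb_k
0: 01010 → 0, fb=1
1: 10101 → 1, fb=1
2: 01011 → 0, fb=1
3: 10111 → 1, fb=0
4: 01110 → 0, fb=1
5: 11101 → 1, fb=1
6: 11011 → 1, fb=0
7: 10110 → 1, fb=0
8: 01100 → 0, fb=0
9: 11000 → 1, fb=1
10: 10001 → 1, fb=1
11: 00011 → 0, fb=1
12: 00111 → 0, fb=1
13: 01111 → 0, fb=1
14: 11111 → 1, fb=0
15: 11110 → 1, fb=0
16: 11100 → 1, fb=1
17: 11001 → 1, fb=1
18: 10011 → 1, fb=0
19: 00110 → 0, fb=1
20: 01101 → 0, fb=0
21: 11010 → 1, fb=0
22: 10100 → 1, fb=1
23: 01001 → 0, fb=0
24: 10010 → 1, fb=0
25: 00100 → 0, fb=0
26: 01000 → 0, fb=0

010101110110001111100110100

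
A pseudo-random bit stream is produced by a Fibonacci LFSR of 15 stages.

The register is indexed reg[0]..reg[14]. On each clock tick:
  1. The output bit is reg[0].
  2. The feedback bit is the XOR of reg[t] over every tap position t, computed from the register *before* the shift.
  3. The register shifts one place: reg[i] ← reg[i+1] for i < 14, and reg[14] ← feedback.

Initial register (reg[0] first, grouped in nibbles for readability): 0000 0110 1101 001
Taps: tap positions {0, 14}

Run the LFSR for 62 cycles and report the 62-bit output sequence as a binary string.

tick  register→output (feedback)
  0  000001101101001→0 (1)
  1  000011011010011→0 (1)
  2  000110110100111→0 (1)
  3  001101101001111→0 (1)
  4  011011010011111→0 (1)
  5  110110100111111→1 (0)
  6  101101001111110→1 (1)
  7  011010011111101→0 (1)
  8  110100111111011→1 (0)
  9  101001111110110→1 (1)
 10  010011111101101→0 (1)
 11  100111111011011→1 (0)
 12  001111110110110→0 (0)
 13  011111101101100→0 (0)
 14  111111011011000→1 (1)
 15  111110110110001→1 (0)
 16  111101101100010→1 (1)
 17  111011011000101→1 (0)
 18  110110110001010→1 (1)
 19  101101100010101→1 (0)
 20  011011000101010→0 (0)
 21  110110001010100→1 (1)
 22  101100010101001→1 (0)
 23  011000101010010→0 (0)
 24  110001010100100→1 (1)
 25  100010101001001→1 (0)
 26  000101010010010→0 (0)
 27  001010100100100→0 (0)
 28  010101001001000→0 (0)
 29  101010010010000→1 (1)
 30  010100100100001→0 (1)
 31  101001001000011→1 (0)
 32  010010010000110→0 (0)
 33  100100100001100→1 (1)
 34  001001000011001→0 (1)
 35  010010000110011→0 (1)
 36  100100001100111→1 (0)
 37  001000011001110→0 (0)
 38  010000110011100→0 (0)
 39  100001100111000→1 (1)
 40  000011001110001→0 (1)
 41  000110011100011→0 (1)
 42  001100111000111→0 (1)
 43  011001110001111→0 (1)
 44  110011100011111→1 (0)
 45  100111000111110→1 (1)
 46  001110001111101→0 (1)
 47  011100011111011→0 (1)
 48  111000111110111→1 (0)
 49  110001111101110→1 (1)
 50  100011111011101→1 (0)
 51  000111110111010→0 (0)
 52  001111101110100→0 (0)
 53  011111011101000→0 (0)
 54  111110111010000→1 (1)
 55  111101110100001→1 (0)
 56  111011101000010→1 (1)
 57  110111010000101→1 (0)
 58  101110100001010→1 (1)
 59  011101000010101→0 (1)
 60  111010000101011→1 (0)
 61  110100001010110→1 (1)

00000110110100111111011011000101010010010000110011100011111011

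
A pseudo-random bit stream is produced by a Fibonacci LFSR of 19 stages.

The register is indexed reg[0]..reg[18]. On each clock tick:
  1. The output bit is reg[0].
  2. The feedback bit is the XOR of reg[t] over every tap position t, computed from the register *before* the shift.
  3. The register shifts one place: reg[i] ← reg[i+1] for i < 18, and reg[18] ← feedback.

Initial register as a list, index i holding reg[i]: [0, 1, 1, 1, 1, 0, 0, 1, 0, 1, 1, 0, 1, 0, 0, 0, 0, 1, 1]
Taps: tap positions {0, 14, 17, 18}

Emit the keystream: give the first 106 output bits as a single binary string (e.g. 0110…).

0111100101101000011001101100111100101010000011001101100101100011101100111001101110001110110111001100010010

k : reg_k → out_k, fb_k
0: 0111100101101000011 → 0, fb=0
1: 1111001011010000110 → 1, fb=0
2: 1110010110100001100 → 1, fb=1
3: 1100101101000011001 → 1, fb=1
4: 1001011010000110011 → 1, fb=0
5: 0010110100001100110 → 0, fb=1
6: 0101101000011001101 → 0, fb=1
7: 1011010000110011011 → 1, fb=0
8: 0110100001100110110 → 0, fb=0
9: 1101000011001101100 → 1, fb=1
10: 1010000110011011001 → 1, fb=1
11: 0100001100110110011 → 0, fb=1
12: 1000011001101100111 → 1, fb=1
13: 0000110011011001111 → 0, fb=0
14: 0001100110110011110 → 0, fb=0
15: 0011001101100111100 → 0, fb=1
16: 0110011011001111001 → 0, fb=0
17: 1100110110011110010 → 1, fb=1
18: 1001101100111100101 → 1, fb=0
19: 0011011001111001010 → 0, fb=1
20: 0110110011110010101 → 0, fb=0
21: 1101100111100101010 → 1, fb=0
22: 1011001111001010100 → 1, fb=0
23: 0110011110010101000 → 0, fb=0
24: 1100111100101010000 → 1, fb=0
25: 1001111001010100000 → 1, fb=1
26: 0011110010101000001 → 0, fb=1
27: 0111100101010000011 → 0, fb=0
28: 1111001010100000110 → 1, fb=0
29: 1110010101000001100 → 1, fb=1
30: 1100101010000011001 → 1, fb=1
31: 1001010100000110011 → 1, fb=0
32: 0010101000001100110 → 0, fb=1
33: 0101010000011001101 → 0, fb=1
34: 1010100000110011011 → 1, fb=0
35: 0101000001100110110 → 0, fb=0
36: 1010000011001101100 → 1, fb=1
37: 0100000110011011001 → 0, fb=0
38: 1000001100110110010 → 1, fb=1
39: 0000011001101100101 → 0, fb=1
40: 0000110011011001011 → 0, fb=0
41: 0001100110110010110 → 0, fb=0
42: 0011001101100101100 → 0, fb=0
43: 0110011011001011000 → 0, fb=1
44: 1100110110010110001 → 1, fb=1
45: 1001101100101100011 → 1, fb=1
46: 0011011001011000111 → 0, fb=0
47: 0110110010110001110 → 0, fb=1
48: 1101100101100011101 → 1, fb=1
49: 1011001011000111011 → 1, fb=0
50: 0110010110001110110 → 0, fb=0
51: 1100101100011101100 → 1, fb=1
52: 1001011000111011001 → 1, fb=1
53: 0010110001110110011 → 0, fb=1
54: 0101100011101100111 → 0, fb=0
55: 1011000111011001110 → 1, fb=0
56: 0110001110110011100 → 0, fb=1
57: 1100011101100111001 → 1, fb=1
58: 1000111011001110011 → 1, fb=0
59: 0001110110011100110 → 0, fb=1
60: 0011101100111001101 → 0, fb=1
61: 0111011001110011011 → 0, fb=1
62: 1110110011100110111 → 1, fb=0
63: 1101100111001101110 → 1, fb=0
64: 1011001110011011100 → 1, fb=0
65: 0110011100110111000 → 0, fb=1
66: 1100111001101110001 → 1, fb=1
67: 1001110011011100011 → 1, fb=1
68: 0011100110111000111 → 0, fb=0
69: 0111001101110001110 → 0, fb=1
70: 1110011011100011101 → 1, fb=1
71: 1100110111000111011 → 1, fb=0
72: 1001101110001110110 → 1, fb=1
73: 0011011100011101101 → 0, fb=1
74: 0110111000111011011 → 0, fb=1
75: 1101110001110110111 → 1, fb=0
76: 1011100011101101110 → 1, fb=0
77: 0111000111011011100 → 0, fb=1
78: 1110001110110111001 → 1, fb=1
79: 1100011101101110011 → 1, fb=0
80: 1000111011011100110 → 1, fb=0
81: 0001110110111001100 → 0, fb=0
82: 0011101101110011000 → 0, fb=1
83: 0111011011100110001 → 0, fb=0
84: 1110110111001100010 → 1, fb=0
85: 1101101110011000100 → 1, fb=1
86: 1011011100110001001 → 1, fb=0
87: 0110111001100010010 → 0, fb=0
88: 1101110011000100100 → 1, fb=1
89: 1011100110001001001 → 1, fb=0
90: 0111001100010010010 → 0, fb=0
91: 1110011000100100100 → 1, fb=1
92: 1100110001001001001 → 1, fb=0
93: 1001100010010010010 → 1, fb=1
94: 0011000100100100101 → 0, fb=1
95: 0110001001001001011 → 0, fb=0
96: 1100010010010010110 → 1, fb=1
97: 1000100100100101101 → 1, fb=0
98: 0001001001001011010 → 0, fb=0
99: 0010010010010110100 → 0, fb=1
100: 0100100100101101001 → 0, fb=1
101: 1001001001011010011 → 1, fb=0
102: 0010010010110100110 → 0, fb=1
103: 0100100101101001101 → 0, fb=1
104: 1001001011010011011 → 1, fb=0
105: 0010010110100110110 → 0, fb=0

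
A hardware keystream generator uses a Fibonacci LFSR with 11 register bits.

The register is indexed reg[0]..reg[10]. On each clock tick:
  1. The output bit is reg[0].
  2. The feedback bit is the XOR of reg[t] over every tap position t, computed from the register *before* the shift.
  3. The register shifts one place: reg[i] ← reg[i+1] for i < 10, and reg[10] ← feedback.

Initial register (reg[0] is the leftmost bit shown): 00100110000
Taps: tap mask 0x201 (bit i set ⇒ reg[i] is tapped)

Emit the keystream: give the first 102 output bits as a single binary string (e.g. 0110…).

tick  register→output (feedback)
  0  00100110000→0 (0)
  1  01001100000→0 (0)
  2  10011000000→1 (1)
  3  00110000001→0 (0)
  4  01100000010→0 (1)
  5  11000000101→1 (1)
  6  10000001011→1 (0)
  7  00000010110→0 (1)
  8  00000101101→0 (0)
  9  00001011010→0 (1)
 10  00010110101→0 (0)
 11  00101101010→0 (1)
 12  01011010101→0 (0)
 13  10110101010→1 (0)
 14  01101010100→0 (0)
 15  11010101000→1 (1)
 16  10101010001→1 (1)
 17  01010100011→0 (1)
 18  10101000111→1 (0)
 19  01010001110→0 (1)
 20  10100011101→1 (1)
 21  01000111011→0 (1)
 22  10001110111→1 (0)
 23  00011101110→0 (1)
 24  00111011101→0 (0)
 25  01110111010→0 (1)
 26  11101110101→1 (1)
 27  11011101011→1 (0)
 28  10111010110→1 (0)
 29  01110101100→0 (0)
 30  11101011000→1 (1)
 31  11010110001→1 (1)
 32  10101100011→1 (0)
 33  01011000110→0 (1)
 34  10110001101→1 (1)
 35  01100011011→0 (1)
 36  11000110111→1 (0)
 37  10001101110→1 (0)
 38  00011011100→0 (0)
 39  00110111000→0 (0)
 40  01101110000→0 (0)
 41  11011100000→1 (1)
 42  10111000001→1 (1)
 43  01110000011→0 (1)
 44  11100000111→1 (0)
 45  11000001110→1 (0)
 46  10000011100→1 (1)
 47  00000111001→0 (0)
 48  00001110010→0 (1)
 49  00011100101→0 (0)
 50  00111001010→0 (1)
 51  01110010101→0 (0)
 52  11100101010→1 (0)
 53  11001010100→1 (1)
 54  10010101001→1 (1)
 55  00101010011→0 (1)
 56  01010100111→0 (1)
 57  10101001111→1 (0)
 58  01010011110→0 (1)
 59  10100111101→1 (1)
 60  01001111011→0 (1)
 61  10011110111→1 (0)
 62  00111101110→0 (1)
 63  01111011101→0 (0)
 64  11110111010→1 (0)
 65  11101110100→1 (1)
 66  11011101001→1 (1)
 67  10111010011→1 (0)
 68  01110100110→0 (1)
 69  11101001101→1 (1)
 70  11010011011→1 (0)
 71  10100110110→1 (0)
 72  01001101100→0 (0)
 73  10011011000→1 (1)
 74  00110110001→0 (0)
 75  01101100010→0 (1)
 76  11011000101→1 (1)
 77  10110001011→1 (0)
 78  01100010110→0 (1)
 79  11000101101→1 (1)
 80  10001011011→1 (0)
 81  00010110110→0 (1)
 82  00101101101→0 (0)
 83  01011011010→0 (1)
 84  10110110101→1 (1)
 85  01101101011→0 (1)
 86  11011010111→1 (0)
 87  10110101110→1 (0)
 88  01101011100→0 (0)
 89  11010111000→1 (1)
 90  10101110001→1 (1)
 91  01011100011→0 (1)
 92  10111000111→1 (0)
 93  01110001110→0 (1)
 94  11100011101→1 (1)
 95  11000111011→1 (0)
 96  10001110110→1 (0)
 97  00011101100→0 (0)
 98  00111011000→0 (0)
 99  01110110000→0 (0)
100  11101100000→1 (1)
101  11011000001→1 (1)

001001100000010110101010001110111010110001101110000011100101010011110111010011011000101101101011100011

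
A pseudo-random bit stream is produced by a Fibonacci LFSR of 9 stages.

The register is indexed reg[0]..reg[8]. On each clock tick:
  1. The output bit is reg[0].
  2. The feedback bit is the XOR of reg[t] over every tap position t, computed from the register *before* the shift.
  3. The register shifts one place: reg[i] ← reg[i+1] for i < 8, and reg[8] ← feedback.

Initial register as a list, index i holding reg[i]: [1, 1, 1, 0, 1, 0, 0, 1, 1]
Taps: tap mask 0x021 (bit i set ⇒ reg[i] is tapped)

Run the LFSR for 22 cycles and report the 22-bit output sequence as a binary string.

1110100111101010010100

k : reg_k → out_k, fb_k
0: 111010011 → 1, fb=1
1: 110100111 → 1, fb=1
2: 101001111 → 1, fb=0
3: 010011110 → 0, fb=1
4: 100111101 → 1, fb=0
5: 001111010 → 0, fb=1
6: 011110101 → 0, fb=0
7: 111101010 → 1, fb=0
8: 111010100 → 1, fb=1
9: 110101001 → 1, fb=0
10: 101010010 → 1, fb=1
11: 010100101 → 0, fb=0
12: 101001010 → 1, fb=0
13: 010010100 → 0, fb=0
14: 100101000 → 1, fb=0
15: 001010000 → 0, fb=0
16: 010100000 → 0, fb=0
17: 101000000 → 1, fb=1
18: 010000001 → 0, fb=0
19: 100000010 → 1, fb=1
20: 000000101 → 0, fb=0
21: 000001010 → 0, fb=1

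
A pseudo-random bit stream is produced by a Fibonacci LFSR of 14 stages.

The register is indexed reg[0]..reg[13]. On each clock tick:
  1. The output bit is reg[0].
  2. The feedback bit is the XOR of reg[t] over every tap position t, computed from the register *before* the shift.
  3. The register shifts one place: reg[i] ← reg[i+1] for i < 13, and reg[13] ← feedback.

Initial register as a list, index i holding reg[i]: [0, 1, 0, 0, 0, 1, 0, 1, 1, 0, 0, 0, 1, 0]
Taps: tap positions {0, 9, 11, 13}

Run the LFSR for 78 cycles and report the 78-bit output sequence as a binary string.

step | reg (before) | out | fb
   0 | 01000101100010 | 0 | 0
   1 | 10001011000100 | 1 | 0
   2 | 00010110001000 | 0 | 0
   3 | 00101100010000 | 0 | 1
   4 | 01011000100001 | 0 | 1
   5 | 10110001000011 | 1 | 0
   6 | 01100010000110 | 0 | 1
   7 | 11000100001101 | 1 | 1
   8 | 10001000011011 | 1 | 1
   9 | 00010000110111 | 0 | 1
  10 | 00100001101111 | 0 | 0
  11 | 01000011011110 | 0 | 0
  12 | 10000110111100 | 1 | 1
  13 | 00001101111001 | 0 | 0
  14 | 00011011110010 | 0 | 1
  15 | 00110111100101 | 0 | 0
  16 | 01101111001010 | 0 | 0
  17 | 11011110010100 | 1 | 1
  18 | 10111100101001 | 1 | 0
  19 | 01111001010010 | 0 | 1
  20 | 11110010100101 | 1 | 1
  21 | 11100101001011 | 1 | 0
  22 | 11001010010110 | 1 | 1
  23 | 10010100101101 | 1 | 1
  24 | 00101001011011 | 0 | 0
  25 | 01010010110110 | 0 | 0
  26 | 10100101101100 | 1 | 0
  27 | 01001011011000 | 0 | 1
  28 | 10010110110001 | 1 | 1
  29 | 00101101100011 | 0 | 1
  30 | 01011011000111 | 0 | 0
  31 | 10110110001110 | 1 | 0
  32 | 01101100011100 | 0 | 0
  33 | 11011000111000 | 1 | 0
  34 | 10110001110000 | 1 | 0
  35 | 01100011100000 | 0 | 0
  36 | 11000111000000 | 1 | 1
  37 | 10001110000001 | 1 | 0
  38 | 00011100000010 | 0 | 0
  39 | 00111000000100 | 0 | 1
  40 | 01110000001001 | 0 | 1
  41 | 11100000010011 | 1 | 1
  42 | 11000000100111 | 1 | 1
  43 | 10000001001111 | 1 | 1
  44 | 00000010011111 | 0 | 1
  45 | 00000100111111 | 0 | 1
  46 | 00001001111111 | 0 | 1
  47 | 00010011111111 | 0 | 1
  48 | 00100111111111 | 0 | 1
  49 | 01001111111111 | 0 | 1
  50 | 10011111111111 | 1 | 0
  51 | 00111111111110 | 0 | 0
  52 | 01111111111100 | 0 | 0
  53 | 11111111111000 | 1 | 0
  54 | 11111111110000 | 1 | 0
  55 | 11111111100000 | 1 | 1
  56 | 11111111000001 | 1 | 0
  57 | 11111110000010 | 1 | 1
  58 | 11111100000101 | 1 | 1
  59 | 11111000001011 | 1 | 0
  60 | 11110000010110 | 1 | 1
  61 | 11100000101101 | 1 | 1
  62 | 11000001011011 | 1 | 1
  63 | 10000010110111 | 1 | 0
  64 | 00000101101110 | 0 | 1
  65 | 00001011011101 | 0 | 1
  66 | 00010110111011 | 0 | 0
  67 | 00101101110110 | 0 | 0
  68 | 01011011101100 | 0 | 1
  69 | 10110111011001 | 1 | 1
  70 | 01101110110011 | 0 | 0
  71 | 11011101100110 | 1 | 0
  72 | 10111011001100 | 1 | 0
  73 | 01110110011000 | 0 | 1
  74 | 11101100110001 | 1 | 1
  75 | 11011001100011 | 1 | 0
  76 | 10110011000110 | 1 | 0
  77 | 01100110001100 | 0 | 1

010001011000100001101111001010010110110001110000001001111111111100000101101110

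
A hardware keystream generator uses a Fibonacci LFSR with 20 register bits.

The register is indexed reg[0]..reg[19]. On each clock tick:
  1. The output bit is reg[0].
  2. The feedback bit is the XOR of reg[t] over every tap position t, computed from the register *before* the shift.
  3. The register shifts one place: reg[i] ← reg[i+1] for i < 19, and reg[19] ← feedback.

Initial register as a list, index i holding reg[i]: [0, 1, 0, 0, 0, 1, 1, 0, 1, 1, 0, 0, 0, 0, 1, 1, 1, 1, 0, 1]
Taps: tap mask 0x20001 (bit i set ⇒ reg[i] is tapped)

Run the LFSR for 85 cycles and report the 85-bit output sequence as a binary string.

0100011011000011110111111001111111000101010100111000110111101000001111110011100110110

step | reg (before) | out | fb
   0 | 01000110110000111101 | 0 | 1
   1 | 10001101100001111011 | 1 | 1
   2 | 00011011000011110111 | 0 | 1
   3 | 00110110000111101111 | 0 | 1
   4 | 01101100001111011111 | 0 | 1
   5 | 11011000011110111111 | 1 | 0
   6 | 10110000111101111110 | 1 | 0
   7 | 01100001111011111100 | 0 | 1
   8 | 11000011110111111001 | 1 | 1
   9 | 10000111101111110011 | 1 | 1
  10 | 00001111011111100111 | 0 | 1
  11 | 00011110111111001111 | 0 | 1
  12 | 00111101111110011111 | 0 | 1
  13 | 01111011111100111111 | 0 | 1
  14 | 11110111111001111111 | 1 | 0
  15 | 11101111110011111110 | 1 | 0
  16 | 11011111100111111100 | 1 | 0
  17 | 10111111001111111000 | 1 | 1
  18 | 01111110011111110001 | 0 | 0
  19 | 11111100111111100010 | 1 | 1
  20 | 11111001111111000101 | 1 | 0
  21 | 11110011111110001010 | 1 | 1
  22 | 11100111111100010101 | 1 | 0
  23 | 11001111111000101010 | 1 | 1
  24 | 10011111110001010101 | 1 | 0
  25 | 00111111100010101010 | 0 | 0
  26 | 01111111000101010100 | 0 | 1
  27 | 11111110001010101001 | 1 | 1
  28 | 11111100010101010011 | 1 | 1
  29 | 11111000101010100111 | 1 | 0
  30 | 11110001010101001110 | 1 | 0
  31 | 11100010101010011100 | 1 | 0
  32 | 11000101010100111000 | 1 | 1
  33 | 10001010101001110001 | 1 | 1
  34 | 00010101010011100011 | 0 | 0
  35 | 00101010100111000110 | 0 | 1
  36 | 01010101001110001101 | 0 | 1
  37 | 10101010011100011011 | 1 | 1
  38 | 01010100111000110111 | 0 | 1
  39 | 10101001110001101111 | 1 | 0
  40 | 01010011100011011110 | 0 | 1
  41 | 10100111000110111101 | 1 | 0
  42 | 01001110001101111010 | 0 | 0
  43 | 10011100011011110100 | 1 | 0
  44 | 00111000110111101000 | 0 | 0
  45 | 01110001101111010000 | 0 | 0
  46 | 11100011011110100000 | 1 | 1
  47 | 11000110111101000001 | 1 | 1
  48 | 10001101111010000011 | 1 | 1
  49 | 00011011110100000111 | 0 | 1
  50 | 00110111101000001111 | 0 | 1
  51 | 01101111010000011111 | 0 | 1
  52 | 11011110100000111111 | 1 | 0
  53 | 10111101000001111110 | 1 | 0
  54 | 01111010000011111100 | 0 | 1
  55 | 11110100000111111001 | 1 | 1
  56 | 11101000001111110011 | 1 | 1
  57 | 11010000011111100111 | 1 | 0
  58 | 10100000111111001110 | 1 | 0
  59 | 01000001111110011100 | 0 | 1
  60 | 10000011111100111001 | 1 | 1
  61 | 00000111111001110011 | 0 | 0
  62 | 00001111110011100110 | 0 | 1
  63 | 00011111100111001101 | 0 | 1
  64 | 00111111001110011011 | 0 | 0
  65 | 01111110011100110110 | 0 | 1
  66 | 11111100111001101101 | 1 | 0
  67 | 11111001110011011010 | 1 | 1
  68 | 11110011100110110101 | 1 | 0
  69 | 11100111001101101010 | 1 | 1
  70 | 11001110011011010101 | 1 | 0
  71 | 10011100110110101010 | 1 | 1
  72 | 00111001101101010101 | 0 | 1
  73 | 01110011011010101011 | 0 | 0
  74 | 11100110110101010110 | 1 | 0
  75 | 11001101101010101100 | 1 | 0
  76 | 10011011010101011000 | 1 | 1
  77 | 00110110101010110001 | 0 | 0
  78 | 01101101010101100010 | 0 | 0
  79 | 11011010101011000100 | 1 | 0
  80 | 10110101010110001000 | 1 | 1
  81 | 01101010101100010001 | 0 | 0
  82 | 11010101011000100010 | 1 | 1
  83 | 10101010110001000101 | 1 | 0
  84 | 01010101100010001010 | 0 | 0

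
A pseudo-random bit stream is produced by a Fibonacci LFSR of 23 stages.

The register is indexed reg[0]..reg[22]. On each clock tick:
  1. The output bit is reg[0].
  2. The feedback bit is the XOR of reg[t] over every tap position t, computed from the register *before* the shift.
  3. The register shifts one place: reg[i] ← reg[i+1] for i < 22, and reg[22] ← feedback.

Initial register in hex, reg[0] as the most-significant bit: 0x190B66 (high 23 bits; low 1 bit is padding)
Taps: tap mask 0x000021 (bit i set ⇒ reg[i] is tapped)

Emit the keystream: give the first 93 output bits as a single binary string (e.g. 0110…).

000110010000101101100110011100001100111101010000110100100100101010010101001101100011000001100

k : reg_k → out_k, fb_k
0: 00011001000010110110011 → 0, fb=0
1: 00110010000101101100110 → 0, fb=0
2: 01100100001011011001100 → 0, fb=1
3: 11001000010110110011001 → 1, fb=1
4: 10010000101101100110011 → 1, fb=1
5: 00100001011011001100111 → 0, fb=0
6: 01000010110110011001110 → 0, fb=0
7: 10000101101100110011100 → 1, fb=0
8: 00001011011001100111000 → 0, fb=0
9: 00010110110011001110000 → 0, fb=1
10: 00101101100110011100001 → 0, fb=1
11: 01011011001100111000011 → 0, fb=0
12: 10110110011001110000110 → 1, fb=0
13: 01101100110011100001100 → 0, fb=1
14: 11011001100111000011001 → 1, fb=1
15: 10110011001110000110011 → 1, fb=1
16: 01100110011100001100111 → 0, fb=1
17: 11001100111000011001111 → 1, fb=0
18: 10011001110000110011110 → 1, fb=1
19: 00110011100001100111101 → 0, fb=0
20: 01100111000011001111010 → 0, fb=1
21: 11001110000110011110101 → 1, fb=0
22: 10011100001100111101010 → 1, fb=0
23: 00111000011001111010100 → 0, fb=0
24: 01110000110011110101000 → 0, fb=0
25: 11100001100111101010000 → 1, fb=1
26: 11000011001111010100001 → 1, fb=1
27: 10000110011110101000011 → 1, fb=0
28: 00001100111101010000110 → 0, fb=1
29: 00011001111010100001101 → 0, fb=0
30: 00110011110101000011010 → 0, fb=0
31: 01100111101010000110100 → 0, fb=1
32: 11001111010100001101001 → 1, fb=0
33: 10011110101000011010010 → 1, fb=0
34: 00111101010000110100100 → 0, fb=1
35: 01111010100001101001001 → 0, fb=0
36: 11110101000011010010010 → 1, fb=0
37: 11101010000110100100100 → 1, fb=1
38: 11010100001101001001001 → 1, fb=0
39: 10101000011010010010010 → 1, fb=1
40: 01010000110100100100101 → 0, fb=0
41: 10100001101001001001010 → 1, fb=1
42: 01000011010010010010101 → 0, fb=0
43: 10000110100100100101010 → 1, fb=0
44: 00001101001001001010100 → 0, fb=1
45: 00011010010010010101001 → 0, fb=0
46: 00110100100100101010010 → 0, fb=1
47: 01101001001001010100101 → 0, fb=0
48: 11010010010010101001010 → 1, fb=1
49: 10100100100101010010101 → 1, fb=0
50: 01001001001010100101010 → 0, fb=0
51: 10010010010101001010100 → 1, fb=1
52: 00100100101010010101001 → 0, fb=1
53: 01001001010100101010011 → 0, fb=0
54: 10010010101001010100110 → 1, fb=1
55: 00100101010010101001101 → 0, fb=1
56: 01001010100101010011011 → 0, fb=0
57: 10010101001010100110110 → 1, fb=0
58: 00101010010101001101100 → 0, fb=0
59: 01010100101010011011000 → 0, fb=1
60: 10101001010100110110001 → 1, fb=1
61: 01010010101001101100011 → 0, fb=0
62: 10100101010011011000110 → 1, fb=0
63: 01001010100110110001100 → 0, fb=0
64: 10010101001101100011000 → 1, fb=0
65: 00101010011011000110000 → 0, fb=0
66: 01010100110110001100000 → 0, fb=1
67: 10101001101100011000001 → 1, fb=1
68: 01010011011000110000011 → 0, fb=0
69: 10100110110001100000110 → 1, fb=0
70: 01001101100011000001100 → 0, fb=1
71: 10011011000110000011001 → 1, fb=1
72: 00110110001100000110011 → 0, fb=1
73: 01101100011000001100111 → 0, fb=1
74: 11011000110000011001111 → 1, fb=1
75: 10110001100000110011111 → 1, fb=1
76: 01100011000001100111111 → 0, fb=0
77: 11000110000011001111110 → 1, fb=0
78: 10001100000110011111100 → 1, fb=0
79: 00011000001100111111000 → 0, fb=0
80: 00110000011001111110000 → 0, fb=0
81: 01100000110011111100000 → 0, fb=0
82: 11000001100111111000000 → 1, fb=1
83: 10000011001111110000001 → 1, fb=1
84: 00000110011111100000011 → 0, fb=1
85: 00001100111111000000111 → 0, fb=1
86: 00011001111110000001111 → 0, fb=0
87: 00110011111100000011110 → 0, fb=0
88: 01100111111000000111100 → 0, fb=1
89: 11001111110000001111001 → 1, fb=0
90: 10011111100000011110010 → 1, fb=0
91: 00111111000000111100100 → 0, fb=1
92: 01111110000001111001001 → 0, fb=1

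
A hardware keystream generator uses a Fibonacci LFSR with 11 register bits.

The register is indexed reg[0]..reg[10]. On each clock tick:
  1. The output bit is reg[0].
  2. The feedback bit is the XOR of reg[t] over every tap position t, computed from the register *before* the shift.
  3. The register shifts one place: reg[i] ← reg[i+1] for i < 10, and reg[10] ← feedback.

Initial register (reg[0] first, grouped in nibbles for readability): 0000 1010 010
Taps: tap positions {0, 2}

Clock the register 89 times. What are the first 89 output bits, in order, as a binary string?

00001010010001000110101010111000000010110000010011100010111011010010101100110000111111100

step | reg (before) | out | fb
   0 | 00001010010 | 0 | 0
   1 | 00010100100 | 0 | 0
   2 | 00101001000 | 0 | 1
   3 | 01010010001 | 0 | 0
   4 | 10100100010 | 1 | 0
   5 | 01001000100 | 0 | 0
   6 | 10010001000 | 1 | 1
   7 | 00100010001 | 0 | 1
   8 | 01000100011 | 0 | 0
   9 | 10001000110 | 1 | 1
  10 | 00010001101 | 0 | 0
  11 | 00100011010 | 0 | 1
  12 | 01000110101 | 0 | 0
  13 | 10001101010 | 1 | 1
  14 | 00011010101 | 0 | 0
  15 | 00110101010 | 0 | 1
  16 | 01101010101 | 0 | 1
  17 | 11010101011 | 1 | 1
  18 | 10101010111 | 1 | 0
  19 | 01010101110 | 0 | 0
  20 | 10101011100 | 1 | 0
  21 | 01010111000 | 0 | 0
  22 | 10101110000 | 1 | 0
  23 | 01011100000 | 0 | 0
  24 | 10111000000 | 1 | 0
  25 | 01110000000 | 0 | 1
  26 | 11100000001 | 1 | 0
  27 | 11000000010 | 1 | 1
  28 | 10000000101 | 1 | 1
  29 | 00000001011 | 0 | 0
  30 | 00000010110 | 0 | 0
  31 | 00000101100 | 0 | 0
  32 | 00001011000 | 0 | 0
  33 | 00010110000 | 0 | 0
  34 | 00101100000 | 0 | 1
  35 | 01011000001 | 0 | 0
  36 | 10110000010 | 1 | 0
  37 | 01100000100 | 0 | 1
  38 | 11000001001 | 1 | 1
  39 | 10000010011 | 1 | 1
  40 | 00000100111 | 0 | 0
  41 | 00001001110 | 0 | 0
  42 | 00010011100 | 0 | 0
  43 | 00100111000 | 0 | 1
  44 | 01001110001 | 0 | 0
  45 | 10011100010 | 1 | 1
  46 | 00111000101 | 0 | 1
  47 | 01110001011 | 0 | 1
  48 | 11100010111 | 1 | 0
  49 | 11000101110 | 1 | 1
  50 | 10001011101 | 1 | 1
  51 | 00010111011 | 0 | 0
  52 | 00101110110 | 0 | 1
  53 | 01011101101 | 0 | 0
  54 | 10111011010 | 1 | 0
  55 | 01110110100 | 0 | 1
  56 | 11101101001 | 1 | 0
  57 | 11011010010 | 1 | 1
  58 | 10110100101 | 1 | 0
  59 | 01101001010 | 0 | 1
  60 | 11010010101 | 1 | 1
  61 | 10100101011 | 1 | 0
  62 | 01001010110 | 0 | 0
  63 | 10010101100 | 1 | 1
  64 | 00101011001 | 0 | 1
  65 | 01010110011 | 0 | 0
  66 | 10101100110 | 1 | 0
  67 | 01011001100 | 0 | 0
  68 | 10110011000 | 1 | 0
  69 | 01100110000 | 0 | 1
  70 | 11001100001 | 1 | 1
  71 | 10011000011 | 1 | 1
  72 | 00110000111 | 0 | 1
  73 | 01100001111 | 0 | 1
  74 | 11000011111 | 1 | 1
  75 | 10000111111 | 1 | 1
  76 | 00001111111 | 0 | 0
  77 | 00011111110 | 0 | 0
  78 | 00111111100 | 0 | 1
  79 | 01111111001 | 0 | 1
  80 | 11111110011 | 1 | 0
  81 | 11111100110 | 1 | 0
  82 | 11111001100 | 1 | 0
  83 | 11110011000 | 1 | 0
  84 | 11100110000 | 1 | 0
  85 | 11001100000 | 1 | 1
  86 | 10011000001 | 1 | 1
  87 | 00110000011 | 0 | 1
  88 | 01100000111 | 0 | 1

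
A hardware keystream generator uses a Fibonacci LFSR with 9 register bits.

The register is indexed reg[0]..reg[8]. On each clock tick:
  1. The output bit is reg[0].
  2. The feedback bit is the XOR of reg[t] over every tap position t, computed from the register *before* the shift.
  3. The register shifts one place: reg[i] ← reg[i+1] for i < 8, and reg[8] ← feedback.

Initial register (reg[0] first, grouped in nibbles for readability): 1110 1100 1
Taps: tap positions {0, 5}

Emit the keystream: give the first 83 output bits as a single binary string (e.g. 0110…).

11101100101111011000011010101001110010000110001000010000000010001000110010001110101

k : reg_k → out_k, fb_k
0: 111011001 → 1, fb=0
1: 110110010 → 1, fb=1
2: 101100101 → 1, fb=1
3: 011001011 → 0, fb=1
4: 110010111 → 1, fb=1
5: 100101111 → 1, fb=0
6: 001011110 → 0, fb=1
7: 010111101 → 0, fb=1
8: 101111011 → 1, fb=0
9: 011110110 → 0, fb=0
10: 111101100 → 1, fb=0
11: 111011000 → 1, fb=0
12: 110110000 → 1, fb=1
13: 101100001 → 1, fb=1
14: 011000011 → 0, fb=0
15: 110000110 → 1, fb=1
16: 100001101 → 1, fb=0
17: 000011010 → 0, fb=1
18: 000110101 → 0, fb=0
19: 001101010 → 0, fb=1
20: 011010101 → 0, fb=0
21: 110101010 → 1, fb=0
22: 101010100 → 1, fb=1
23: 010101001 → 0, fb=1
24: 101010011 → 1, fb=1
25: 010100111 → 0, fb=0
26: 101001110 → 1, fb=0
27: 010011100 → 0, fb=1
28: 100111001 → 1, fb=0
29: 001110010 → 0, fb=0
30: 011100100 → 0, fb=0
31: 111001000 → 1, fb=0
32: 110010000 → 1, fb=1
33: 100100001 → 1, fb=1
34: 001000011 → 0, fb=0
35: 010000110 → 0, fb=0
36: 100001100 → 1, fb=0
37: 000011000 → 0, fb=1
38: 000110001 → 0, fb=0
39: 001100010 → 0, fb=0
40: 011000100 → 0, fb=0
41: 110001000 → 1, fb=0
42: 100010000 → 1, fb=1
43: 000100001 → 0, fb=0
44: 001000010 → 0, fb=0
45: 010000100 → 0, fb=0
46: 100001000 → 1, fb=0
47: 000010000 → 0, fb=0
48: 000100000 → 0, fb=0
49: 001000000 → 0, fb=0
50: 010000000 → 0, fb=0
51: 100000000 → 1, fb=1
52: 000000001 → 0, fb=0
53: 000000010 → 0, fb=0
54: 000000100 → 0, fb=0
55: 000001000 → 0, fb=1
56: 000010001 → 0, fb=0
57: 000100010 → 0, fb=0
58: 001000100 → 0, fb=0
59: 010001000 → 0, fb=1
60: 100010001 → 1, fb=1
61: 000100011 → 0, fb=0
62: 001000110 → 0, fb=0
63: 010001100 → 0, fb=1
64: 100011001 → 1, fb=0
65: 000110010 → 0, fb=0
66: 001100100 → 0, fb=0
67: 011001000 → 0, fb=1
68: 110010001 → 1, fb=1
69: 100100011 → 1, fb=1
70: 001000111 → 0, fb=0
71: 010001110 → 0, fb=1
72: 100011101 → 1, fb=0
73: 000111010 → 0, fb=1
74: 001110101 → 0, fb=0
75: 011101010 → 0, fb=1
76: 111010101 → 1, fb=1
77: 110101011 → 1, fb=0
78: 101010110 → 1, fb=1
79: 010101101 → 0, fb=1
80: 101011011 → 1, fb=0
81: 010110110 → 0, fb=0
82: 101101100 → 1, fb=0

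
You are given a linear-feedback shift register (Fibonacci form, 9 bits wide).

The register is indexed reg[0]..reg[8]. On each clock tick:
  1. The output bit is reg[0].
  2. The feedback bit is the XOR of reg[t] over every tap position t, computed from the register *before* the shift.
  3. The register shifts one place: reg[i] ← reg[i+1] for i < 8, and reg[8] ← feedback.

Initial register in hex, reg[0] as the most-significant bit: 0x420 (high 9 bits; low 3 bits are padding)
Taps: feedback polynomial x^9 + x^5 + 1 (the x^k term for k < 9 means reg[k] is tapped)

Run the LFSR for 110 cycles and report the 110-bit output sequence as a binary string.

01000010000000010001000110010001110101011011000111000100101010001101100111110011110001011011100101001000001001

tick  register→output (feedback)
  0  010000100→0 (0)
  1  100001000→1 (0)
  2  000010000→0 (0)
  3  000100000→0 (0)
  4  001000000→0 (0)
  5  010000000→0 (0)
  6  100000000→1 (1)
  7  000000001→0 (0)
  8  000000010→0 (0)
  9  000000100→0 (0)
 10  000001000→0 (1)
 11  000010001→0 (0)
 12  000100010→0 (0)
 13  001000100→0 (0)
 14  010001000→0 (1)
 15  100010001→1 (1)
 16  000100011→0 (0)
 17  001000110→0 (0)
 18  010001100→0 (1)
 19  100011001→1 (0)
 20  000110010→0 (0)
 21  001100100→0 (0)
 22  011001000→0 (1)
 23  110010001→1 (1)
 24  100100011→1 (1)
 25  001000111→0 (0)
 26  010001110→0 (1)
 27  100011101→1 (0)
 28  000111010→0 (1)
 29  001110101→0 (0)
 30  011101010→0 (1)
 31  111010101→1 (1)
 32  110101011→1 (0)
 33  101010110→1 (1)
 34  010101101→0 (1)
 35  101011011→1 (0)
 36  010110110→0 (0)
 37  101101100→1 (0)
 38  011011000→0 (1)
 39  110110001→1 (1)
 40  101100011→1 (1)
 41  011000111→0 (0)
 42  110001110→1 (0)
 43  100011100→1 (0)
 44  000111000→0 (1)
 45  001110001→0 (0)
 46  011100010→0 (0)
 47  111000100→1 (1)
 48  110001001→1 (0)
 49  100010010→1 (1)
 50  000100101→0 (0)
 51  001001010→0 (1)
 52  010010101→0 (0)
 53  100101010→1 (0)
 54  001010100→0 (0)
 55  010101000→0 (1)
 56  101010001→1 (1)
 57  010100011→0 (0)
 58  101000110→1 (1)
 59  010001101→0 (1)
 60  100011011→1 (0)
 61  000110110→0 (0)
 62  001101100→0 (1)
 63  011011001→0 (1)
 64  110110011→1 (1)
 65  101100111→1 (1)
 66  011001111→0 (1)
 67  110011111→1 (0)
 68  100111110→1 (0)
 69  001111100→0 (1)
 70  011111001→0 (1)
 71  111110011→1 (1)
 72  111100111→1 (1)
 73  111001111→1 (0)
 74  110011110→1 (0)
 75  100111100→1 (0)
 76  001111000→0 (1)
 77  011110001→0 (0)
 78  111100010→1 (1)
 79  111000101→1 (1)
 80  110001011→1 (0)
 81  100010110→1 (1)
 82  000101101→0 (1)
 83  001011011→0 (1)
 84  010110111→0 (0)
 85  101101110→1 (0)
 86  011011100→0 (1)
 87  110111001→1 (0)
 88  101110010→1 (1)
 89  011100101→0 (0)
 90  111001010→1 (0)
 91  110010100→1 (1)
 92  100101001→1 (0)
 93  001010010→0 (0)
 94  010100100→0 (0)
 95  101001000→1 (0)
 96  010010000→0 (0)
 97  100100000→1 (1)
 98  001000001→0 (0)
 99  010000010→0 (0)
100  100000100→1 (1)
101  000001001→0 (1)
102  000010011→0 (0)
103  000100110→0 (0)
104  001001100→0 (1)
105  010011001→0 (1)
106  100110011→1 (1)
107  001100111→0 (0)
108  011001110→0 (1)
109  110011101→1 (0)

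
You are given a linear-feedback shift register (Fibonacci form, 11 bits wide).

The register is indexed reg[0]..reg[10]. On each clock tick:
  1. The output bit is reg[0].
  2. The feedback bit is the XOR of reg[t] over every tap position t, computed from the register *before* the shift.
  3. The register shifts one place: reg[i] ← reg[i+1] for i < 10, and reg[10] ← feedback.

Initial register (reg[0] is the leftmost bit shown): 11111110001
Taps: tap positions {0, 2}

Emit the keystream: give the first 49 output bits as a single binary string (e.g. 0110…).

1111111000100000110101000111000010110110010011011

tick  register→output (feedback)
  0  11111110001→1 (0)
  1  11111100010→1 (0)
  2  11111000100→1 (0)
  3  11110001000→1 (0)
  4  11100010000→1 (0)
  5  11000100000→1 (1)
  6  10001000001→1 (1)
  7  00010000011→0 (0)
  8  00100000110→0 (1)
  9  01000001101→0 (0)
 10  10000011010→1 (1)
 11  00000110101→0 (0)
 12  00001101010→0 (0)
 13  00011010100→0 (0)
 14  00110101000→0 (1)
 15  01101010001→0 (1)
 16  11010100011→1 (1)
 17  10101000111→1 (0)
 18  01010001110→0 (0)
 19  10100011100→1 (0)
 20  01000111000→0 (0)
 21  10001110000→1 (1)
 22  00011100001→0 (0)
 23  00111000010→0 (1)
 24  01110000101→0 (1)
 25  11100001011→1 (0)
 26  11000010110→1 (1)
 27  10000101101→1 (1)
 28  00001011011→0 (0)
 29  00010110110→0 (0)
 30  00101101100→0 (1)
 31  01011011001→0 (0)
 32  10110110010→1 (0)
 33  01101100100→0 (1)
 34  11011001001→1 (1)
 35  10110010011→1 (0)
 36  01100100110→0 (1)
 37  11001001101→1 (1)
 38  10010011011→1 (1)
 39  00100110111→0 (1)
 40  01001101111→0 (0)
 41  10011011110→1 (1)
 42  00110111101→0 (1)
 43  01101111011→0 (1)
 44  11011110111→1 (1)
 45  10111101111→1 (0)
 46  01111011110→0 (1)
 47  11110111101→1 (0)
 48  11101111010→1 (0)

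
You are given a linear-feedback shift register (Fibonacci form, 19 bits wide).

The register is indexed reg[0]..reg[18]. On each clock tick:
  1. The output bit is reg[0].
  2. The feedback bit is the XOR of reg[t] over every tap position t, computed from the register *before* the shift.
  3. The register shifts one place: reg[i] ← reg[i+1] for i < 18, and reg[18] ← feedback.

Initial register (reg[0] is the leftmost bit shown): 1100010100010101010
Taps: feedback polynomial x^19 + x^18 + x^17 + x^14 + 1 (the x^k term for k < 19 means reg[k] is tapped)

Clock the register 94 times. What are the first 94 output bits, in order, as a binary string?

k : reg_k → out_k, fb_k
0: 1100010100010101010 → 1, fb=0
1: 1000101000101010100 → 1, fb=0
2: 0001010001010101000 → 0, fb=0
3: 0010100010101010000 → 0, fb=1
4: 0101000101010100001 → 0, fb=1
5: 1010001010101000011 → 1, fb=1
6: 0100010101010000111 → 0, fb=0
7: 1000101010100001110 → 1, fb=0
8: 0001010101000011100 → 0, fb=1
9: 0010101010000111001 → 0, fb=0
10: 0101010100001110010 → 0, fb=0
11: 1010101000011100100 → 1, fb=1
12: 0101010000111001001 → 0, fb=1
13: 1010100001110010011 → 1, fb=0
14: 0101000011100100110 → 0, fb=1
15: 1010000111001001101 → 1, fb=0
16: 0100001110010011010 → 0, fb=0
17: 1000011100100110100 → 1, fb=0
18: 0000111001001101000 → 0, fb=0
19: 0001110010011010000 → 0, fb=1
20: 0011100100110100001 → 0, fb=1
21: 0111001001101000011 → 0, fb=0
22: 1110010011010000110 → 1, fb=0
23: 1100100110100001100 → 1, fb=1
24: 1001001101000011001 → 1, fb=1
25: 0010011010000110011 → 0, fb=1
26: 0100110100001100111 → 0, fb=0
27: 1001101000011001110 → 1, fb=0
28: 0011010000110011100 → 0, fb=1
29: 0110100001100111001 → 0, fb=0
30: 1101000011001110010 → 1, fb=1
31: 1010000110011100101 → 1, fb=0
32: 0100001100111001010 → 0, fb=1
33: 1000011001110010101 → 1, fb=1
34: 0000110011100101011 → 0, fb=0
35: 0001100111001010110 → 0, fb=0
36: 0011001110010101100 → 0, fb=0
37: 0110011100101011000 → 0, fb=1
38: 1100111001010110001 → 1, fb=1
39: 1001110010101100011 → 1, fb=1
40: 0011100101011000111 → 0, fb=0
41: 0111001010110001110 → 0, fb=1
42: 1110010101100011101 → 1, fb=1
43: 1100101011000111011 → 1, fb=0
44: 1001010110001110110 → 1, fb=1
45: 0010101100011101101 → 0, fb=1
46: 0101011000111011011 → 0, fb=1
47: 1010110001110110111 → 1, fb=0
48: 0101100011101101110 → 0, fb=1
49: 1011000111011011101 → 1, fb=1
50: 0110001110110111011 → 0, fb=1
51: 1100011101101110111 → 1, fb=0
52: 1000111011011101110 → 1, fb=0
53: 0001110110111011100 → 0, fb=1
54: 0011101101110111001 → 0, fb=0
55: 0111011011101110010 → 0, fb=0
56: 1110110111011100100 → 1, fb=1
57: 1101101110111001001 → 1, fb=0
58: 1011011101110010010 → 1, fb=1
59: 0110111011100100101 → 0, fb=1
60: 1101110111001001011 → 1, fb=1
61: 1011101110010010111 → 1, fb=0
62: 0111011100100101110 → 0, fb=1
63: 1110111001001011101 → 1, fb=1
64: 1101110010010111011 → 1, fb=0
65: 1011100100101110110 → 1, fb=1
66: 0111001001011101101 → 0, fb=1
67: 1110010010111011011 → 1, fb=0
68: 1100100101110110110 → 1, fb=1
69: 1001001011101101101 → 1, fb=0
70: 0010010111011011010 → 0, fb=0
71: 0100101110110110100 → 0, fb=1
72: 1001011101101101001 → 1, fb=0
73: 0010111011011010010 → 0, fb=0
74: 0101110110110100100 → 0, fb=0
75: 1011101101101001000 → 1, fb=1
76: 0111011011010010001 → 0, fb=0
77: 1110110110100100010 → 1, fb=0
78: 1101101101001000100 → 1, fb=1
79: 1011011010010001001 → 1, fb=0
80: 0110110100100010010 → 0, fb=0
81: 1101101001000100100 → 1, fb=1
82: 1011010010001001001 → 1, fb=0
83: 0110100100010010010 → 0, fb=0
84: 1101001000100100100 → 1, fb=1
85: 1010010001001001001 → 1, fb=0
86: 0100100010010010010 → 0, fb=0
87: 1001000100100100100 → 1, fb=1
88: 0010001001001001001 → 0, fb=1
89: 0100010010010010011 → 0, fb=1
90: 1000100100100100111 → 1, fb=1
91: 0001001001001001111 → 0, fb=0
92: 0010010010010011110 → 0, fb=0
93: 0100100100100111100 → 0, fb=1

1100010100010101010000111001001101000011001110010101100011101101110111001001011101101101001000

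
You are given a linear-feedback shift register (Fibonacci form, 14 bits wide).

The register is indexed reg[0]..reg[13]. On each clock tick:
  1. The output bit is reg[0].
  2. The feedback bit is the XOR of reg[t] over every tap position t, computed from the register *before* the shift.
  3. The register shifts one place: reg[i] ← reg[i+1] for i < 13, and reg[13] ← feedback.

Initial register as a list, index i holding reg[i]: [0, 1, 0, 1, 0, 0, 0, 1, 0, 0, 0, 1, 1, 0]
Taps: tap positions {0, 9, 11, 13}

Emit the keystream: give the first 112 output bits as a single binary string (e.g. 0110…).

tick  register→output (feedback)
  0  01010001000110→0 (1)
  1  10100010001101→1 (1)
  2  01000100011011→0 (0)
  3  10001000110110→1 (1)
  4  00010001101101→0 (0)
  5  00100011011010→0 (1)
  6  01000110110101→0 (1)
  7  10001101101011→1 (0)
  8  00011011010110→0 (0)
  9  00110110101100→0 (1)
 10  01101101011001→0 (0)
 11  11011010110010→1 (0)
 12  10110101100100→1 (0)
 13  01101011001000→0 (0)
 14  11010110010000→1 (0)
 15  10101100100000→1 (1)
 16  01011001000001→0 (1)
 17  10110010000011→1 (0)
 18  01100100000110→0 (1)
 19  11001000001101→1 (1)
 20  10010000011011→1 (1)
 21  00100000110111→0 (1)
 22  01000001101111→0 (0)
 23  10000011011110→1 (1)
 24  00000110111101→0 (1)
 25  00001101111011→0 (0)
 26  00011011110110→0 (0)
 27  00110111101100→0 (1)
 28  01101111011001→0 (0)
 29  11011110110010→1 (0)
 30  10111101100100→1 (0)
 31  01111011001000→0 (0)
 32  11110110010000→1 (0)
 33  11101100100000→1 (1)
 34  11011001000001→1 (0)
 35  10110010000010→1 (1)
 36  01100100000101→0 (0)
 37  11001000001010→1 (1)
 38  10010000010101→1 (0)
 39  00100000101010→0 (0)
 40  01000001010100→0 (0)
 41  10000010101000→1 (1)
 42  00000101010001→0 (0)
 43  00001010100010→0 (0)
 44  00010101000100→0 (1)
 45  00101010001001→0 (1)
 46  01010100010011→0 (0)
 47  10101000100110→1 (0)
 48  01010001001100→0 (1)
 49  10100010011001→1 (1)
 50  01000100110011→0 (0)
 51  10001001100110→1 (0)
 52  00010011001100→0 (1)
 53  00100110011001→0 (0)
 54  01001100110010→0 (1)
 55  10011001100101→1 (1)
 56  00110011001011→0 (1)
 57  01100110010111→0 (1)
 58  11001100101111→1 (1)
 59  10011001011111→1 (0)
 60  00110010111110→0 (0)
 61  01100101111100→0 (0)
 62  11001011111000→1 (0)
 63  10010111110000→1 (0)
 64  00101111100000→0 (0)
 65  01011111000000→0 (0)
 66  10111110000000→1 (1)
 67  01111100000001→0 (1)
 68  11111000000011→1 (0)
 69  11110000000110→1 (0)
 70  11100000001100→1 (0)
 71  11000000011000→1 (0)
 72  10000000110000→1 (0)
 73  00000001100000→0 (0)
 74  00000011000000→0 (0)
 75  00000110000000→0 (0)
 76  00001100000000→0 (0)
 77  00011000000000→0 (0)
 78  00110000000000→0 (0)
 79  01100000000000→0 (0)
 80  11000000000000→1 (1)
 81  10000000000001→1 (0)
 82  00000000000010→0 (0)
 83  00000000000100→0 (1)
 84  00000000001001→0 (1)
 85  00000000010011→0 (0)
 86  00000000100110→0 (1)
 87  00000001001101→0 (0)
 88  00000010011010→0 (1)
 89  00000100110101→0 (1)
 90  00001001101011→0 (1)
 91  00010011010111→0 (1)
 92  00100110101111→0 (0)
 93  01001101011110→0 (0)
 94  10011010111100→1 (1)
 95  00110101111001→0 (0)
 96  01101011110010→0 (1)
 97  11010111100101→1 (1)
 98  10101111001011→1 (0)
 99  01011110010110→0 (0)
100  10111100101100→1 (0)
101  01111001011000→0 (1)
102  11110010110001→1 (1)
103  11100101100011→1 (0)
104  11001011000110→1 (0)
105  10010110001100→1 (0)
106  00101100011000→0 (1)
107  01011000110001→0 (0)
108  10110001100010→1 (1)
109  01100011000101→0 (0)
110  11000110001010→1 (1)
111  10001100010101→1 (0)

0101000100011011010110010000011011110110010000010101000100110011001011111000000011000000000000100110101111001011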